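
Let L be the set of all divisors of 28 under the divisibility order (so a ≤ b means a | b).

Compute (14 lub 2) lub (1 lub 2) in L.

14

14 ∨ 2 = 14
1 ∨ 2 = 2
14 ∨ 2 = 14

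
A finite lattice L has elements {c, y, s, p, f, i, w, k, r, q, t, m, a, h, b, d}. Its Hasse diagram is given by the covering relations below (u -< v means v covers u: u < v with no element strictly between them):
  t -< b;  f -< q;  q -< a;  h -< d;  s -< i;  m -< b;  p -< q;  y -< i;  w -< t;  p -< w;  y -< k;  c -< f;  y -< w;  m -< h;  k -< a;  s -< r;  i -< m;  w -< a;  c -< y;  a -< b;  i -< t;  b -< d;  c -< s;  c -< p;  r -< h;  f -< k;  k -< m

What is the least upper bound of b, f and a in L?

Common upper bounds of {b, f, a}: b, d.
The least among these is b.

b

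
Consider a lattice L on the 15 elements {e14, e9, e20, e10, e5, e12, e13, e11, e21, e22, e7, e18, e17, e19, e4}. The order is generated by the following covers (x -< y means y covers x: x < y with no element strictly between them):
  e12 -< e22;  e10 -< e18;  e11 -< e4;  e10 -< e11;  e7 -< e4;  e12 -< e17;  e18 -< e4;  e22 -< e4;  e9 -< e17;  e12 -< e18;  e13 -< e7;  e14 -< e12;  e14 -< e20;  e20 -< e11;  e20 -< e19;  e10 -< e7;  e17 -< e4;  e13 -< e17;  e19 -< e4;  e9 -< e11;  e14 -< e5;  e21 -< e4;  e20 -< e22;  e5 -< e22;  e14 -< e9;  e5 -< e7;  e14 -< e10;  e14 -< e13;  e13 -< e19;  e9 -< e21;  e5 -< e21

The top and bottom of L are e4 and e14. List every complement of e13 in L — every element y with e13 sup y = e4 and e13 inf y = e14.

Need y with e13 ∨ y = e4 and e13 ∧ y = e14.
Checking each element gives: e11, e18, e21, e22.

e11, e18, e21, e22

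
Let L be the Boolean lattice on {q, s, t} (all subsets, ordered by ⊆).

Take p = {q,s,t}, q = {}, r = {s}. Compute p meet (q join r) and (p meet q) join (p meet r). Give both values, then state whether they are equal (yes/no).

q join r = {s}, so p meet (q join r) = {q,s,t} meet {s} = {s}.
p meet q = {} and p meet r = {s}, so (p meet q) join (p meet r) = {} join {s} = {s}.
Equal: yes.

{s}; {s}; yes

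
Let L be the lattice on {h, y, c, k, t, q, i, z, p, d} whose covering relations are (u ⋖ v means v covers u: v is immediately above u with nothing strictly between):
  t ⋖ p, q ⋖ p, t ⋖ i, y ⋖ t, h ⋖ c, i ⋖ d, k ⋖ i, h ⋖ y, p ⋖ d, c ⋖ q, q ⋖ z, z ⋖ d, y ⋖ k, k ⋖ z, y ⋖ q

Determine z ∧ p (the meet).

q

Common lower bounds of {z, p}: c, h, q, y.
The greatest among these is q.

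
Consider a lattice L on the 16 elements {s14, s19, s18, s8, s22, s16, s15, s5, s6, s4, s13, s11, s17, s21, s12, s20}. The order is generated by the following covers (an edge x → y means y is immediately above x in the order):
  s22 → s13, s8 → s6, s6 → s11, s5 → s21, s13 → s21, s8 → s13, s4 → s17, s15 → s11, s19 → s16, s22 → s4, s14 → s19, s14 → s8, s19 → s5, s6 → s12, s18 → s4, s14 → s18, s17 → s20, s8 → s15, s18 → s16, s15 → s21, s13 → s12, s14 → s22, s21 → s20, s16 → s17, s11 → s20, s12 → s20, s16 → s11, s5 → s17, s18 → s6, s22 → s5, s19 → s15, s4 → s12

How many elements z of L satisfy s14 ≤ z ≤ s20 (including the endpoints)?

16

The interval [s14, s20] = {s11, s12, s13, s14, s15, s16, s17, s18, s19, s20, s21, s22, s4, s5, s6, s8}, which has 16 elements.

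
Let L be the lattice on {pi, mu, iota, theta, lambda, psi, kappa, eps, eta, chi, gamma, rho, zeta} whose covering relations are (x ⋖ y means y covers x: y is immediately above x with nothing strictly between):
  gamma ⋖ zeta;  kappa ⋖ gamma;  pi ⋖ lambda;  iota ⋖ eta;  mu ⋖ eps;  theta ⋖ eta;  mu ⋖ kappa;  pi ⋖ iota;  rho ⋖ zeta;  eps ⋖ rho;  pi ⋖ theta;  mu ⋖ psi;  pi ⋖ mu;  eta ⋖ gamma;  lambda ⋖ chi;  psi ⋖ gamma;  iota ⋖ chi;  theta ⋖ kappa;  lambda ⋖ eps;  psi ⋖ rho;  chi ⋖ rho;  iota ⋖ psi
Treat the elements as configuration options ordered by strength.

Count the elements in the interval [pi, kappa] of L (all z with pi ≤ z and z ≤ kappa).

4

The interval [pi, kappa] = {kappa, mu, pi, theta}, which has 4 elements.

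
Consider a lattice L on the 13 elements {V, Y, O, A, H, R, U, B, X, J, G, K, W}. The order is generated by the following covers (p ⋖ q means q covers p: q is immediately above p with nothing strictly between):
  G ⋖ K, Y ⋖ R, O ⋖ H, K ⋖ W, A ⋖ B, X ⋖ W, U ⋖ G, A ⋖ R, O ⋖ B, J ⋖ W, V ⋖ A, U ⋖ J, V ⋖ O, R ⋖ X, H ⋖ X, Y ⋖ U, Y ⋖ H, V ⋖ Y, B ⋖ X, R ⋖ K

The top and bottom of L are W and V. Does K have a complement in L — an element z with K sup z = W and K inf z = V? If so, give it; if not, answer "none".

O

Need z with K ∨ z = W and K ∧ z = V.
Checking each element gives: O.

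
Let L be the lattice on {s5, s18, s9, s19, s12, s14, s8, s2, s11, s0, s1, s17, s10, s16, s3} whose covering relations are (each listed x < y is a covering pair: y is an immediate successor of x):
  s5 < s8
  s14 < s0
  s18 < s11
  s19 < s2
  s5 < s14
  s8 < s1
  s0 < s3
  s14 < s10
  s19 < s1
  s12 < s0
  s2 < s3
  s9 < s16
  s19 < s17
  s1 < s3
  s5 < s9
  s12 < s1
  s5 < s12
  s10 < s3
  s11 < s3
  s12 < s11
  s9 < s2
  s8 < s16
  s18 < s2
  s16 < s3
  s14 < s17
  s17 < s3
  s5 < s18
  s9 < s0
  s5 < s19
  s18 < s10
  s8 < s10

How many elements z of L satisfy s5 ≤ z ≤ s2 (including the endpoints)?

The interval [s5, s2] = {s18, s19, s2, s5, s9}, which has 5 elements.

5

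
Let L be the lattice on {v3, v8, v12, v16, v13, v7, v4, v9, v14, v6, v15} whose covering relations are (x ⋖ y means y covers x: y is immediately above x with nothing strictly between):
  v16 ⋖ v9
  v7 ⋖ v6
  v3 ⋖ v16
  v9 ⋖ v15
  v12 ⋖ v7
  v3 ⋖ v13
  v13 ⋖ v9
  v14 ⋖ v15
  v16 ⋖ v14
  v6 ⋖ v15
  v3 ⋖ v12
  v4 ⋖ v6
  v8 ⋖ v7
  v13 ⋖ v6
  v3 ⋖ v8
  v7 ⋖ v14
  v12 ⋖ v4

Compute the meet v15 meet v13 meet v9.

v13

Common lower bounds of {v15, v13, v9}: v13, v3.
The greatest among these is v13.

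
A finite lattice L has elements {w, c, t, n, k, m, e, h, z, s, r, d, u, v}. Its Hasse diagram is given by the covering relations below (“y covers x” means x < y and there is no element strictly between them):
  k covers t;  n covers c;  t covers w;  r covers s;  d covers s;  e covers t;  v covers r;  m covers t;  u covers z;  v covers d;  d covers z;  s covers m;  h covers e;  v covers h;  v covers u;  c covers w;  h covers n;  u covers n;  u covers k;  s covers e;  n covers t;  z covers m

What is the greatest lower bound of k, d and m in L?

t

Common lower bounds of {k, d, m}: t, w.
The greatest among these is t.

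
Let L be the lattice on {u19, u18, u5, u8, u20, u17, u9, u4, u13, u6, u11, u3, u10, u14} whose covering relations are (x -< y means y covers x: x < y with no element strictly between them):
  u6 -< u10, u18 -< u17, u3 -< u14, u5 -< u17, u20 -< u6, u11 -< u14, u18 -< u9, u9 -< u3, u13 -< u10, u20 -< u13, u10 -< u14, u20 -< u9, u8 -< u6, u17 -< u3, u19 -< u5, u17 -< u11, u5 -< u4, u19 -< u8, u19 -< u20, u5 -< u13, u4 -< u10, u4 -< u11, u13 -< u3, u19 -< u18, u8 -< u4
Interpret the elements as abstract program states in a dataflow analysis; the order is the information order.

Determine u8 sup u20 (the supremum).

Common upper bounds of {u8, u20}: u10, u14, u6.
The least among these is u6.

u6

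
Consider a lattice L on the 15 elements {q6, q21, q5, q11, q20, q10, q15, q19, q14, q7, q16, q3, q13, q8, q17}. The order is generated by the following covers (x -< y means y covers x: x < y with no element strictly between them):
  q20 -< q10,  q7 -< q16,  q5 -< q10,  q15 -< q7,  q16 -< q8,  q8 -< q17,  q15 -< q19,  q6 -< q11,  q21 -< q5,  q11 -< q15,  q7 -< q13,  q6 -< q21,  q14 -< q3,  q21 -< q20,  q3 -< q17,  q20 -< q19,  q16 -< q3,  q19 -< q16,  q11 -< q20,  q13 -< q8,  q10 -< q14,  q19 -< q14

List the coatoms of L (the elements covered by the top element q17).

q3, q8

The coatoms are exactly the elements covered by q17: q3, q8.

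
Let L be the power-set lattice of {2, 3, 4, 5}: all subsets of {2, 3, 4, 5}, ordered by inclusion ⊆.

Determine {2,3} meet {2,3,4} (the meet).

{2,3}

Under ⊆, meet is intersection: {2,3} ∩ {2,3,4} = {2,3}.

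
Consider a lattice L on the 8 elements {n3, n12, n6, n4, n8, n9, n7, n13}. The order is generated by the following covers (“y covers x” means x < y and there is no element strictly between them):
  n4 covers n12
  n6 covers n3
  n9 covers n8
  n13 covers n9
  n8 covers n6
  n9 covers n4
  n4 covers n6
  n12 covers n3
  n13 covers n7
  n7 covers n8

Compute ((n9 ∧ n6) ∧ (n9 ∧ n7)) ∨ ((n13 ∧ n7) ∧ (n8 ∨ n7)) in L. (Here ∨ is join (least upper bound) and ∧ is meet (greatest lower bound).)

n9 ∧ n6 = n6
n9 ∧ n7 = n8
n6 ∧ n8 = n6
n13 ∧ n7 = n7
n8 ∨ n7 = n7
n7 ∧ n7 = n7
n6 ∨ n7 = n7

n7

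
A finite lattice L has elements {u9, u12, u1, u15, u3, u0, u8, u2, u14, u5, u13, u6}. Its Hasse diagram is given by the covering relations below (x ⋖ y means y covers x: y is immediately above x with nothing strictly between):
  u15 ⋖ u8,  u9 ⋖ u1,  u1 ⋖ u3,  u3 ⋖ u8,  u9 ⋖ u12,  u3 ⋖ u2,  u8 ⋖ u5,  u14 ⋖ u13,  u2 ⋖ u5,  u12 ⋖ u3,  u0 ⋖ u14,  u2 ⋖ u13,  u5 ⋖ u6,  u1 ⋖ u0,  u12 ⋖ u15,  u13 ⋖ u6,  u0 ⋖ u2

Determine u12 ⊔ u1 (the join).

Common upper bounds of {u12, u1}: u13, u2, u3, u5, u6, u8.
The least among these is u3.

u3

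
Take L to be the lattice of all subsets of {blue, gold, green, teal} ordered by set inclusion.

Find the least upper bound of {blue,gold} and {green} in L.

Under ⊆, join is union: {blue,gold} ∪ {green} = {blue,gold,green}.

{blue,gold,green}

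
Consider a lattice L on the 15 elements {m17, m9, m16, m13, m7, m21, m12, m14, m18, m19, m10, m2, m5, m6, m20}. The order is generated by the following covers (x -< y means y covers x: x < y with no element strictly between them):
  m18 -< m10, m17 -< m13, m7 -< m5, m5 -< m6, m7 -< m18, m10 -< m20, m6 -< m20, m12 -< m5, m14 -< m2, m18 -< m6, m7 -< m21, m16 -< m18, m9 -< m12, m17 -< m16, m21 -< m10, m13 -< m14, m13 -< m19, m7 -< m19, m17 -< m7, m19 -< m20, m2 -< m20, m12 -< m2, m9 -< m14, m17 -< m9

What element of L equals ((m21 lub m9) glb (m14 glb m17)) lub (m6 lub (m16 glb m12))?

m21 ∨ m9 = m20
m14 ∧ m17 = m17
m20 ∧ m17 = m17
m16 ∧ m12 = m17
m6 ∨ m17 = m6
m17 ∨ m6 = m6

m6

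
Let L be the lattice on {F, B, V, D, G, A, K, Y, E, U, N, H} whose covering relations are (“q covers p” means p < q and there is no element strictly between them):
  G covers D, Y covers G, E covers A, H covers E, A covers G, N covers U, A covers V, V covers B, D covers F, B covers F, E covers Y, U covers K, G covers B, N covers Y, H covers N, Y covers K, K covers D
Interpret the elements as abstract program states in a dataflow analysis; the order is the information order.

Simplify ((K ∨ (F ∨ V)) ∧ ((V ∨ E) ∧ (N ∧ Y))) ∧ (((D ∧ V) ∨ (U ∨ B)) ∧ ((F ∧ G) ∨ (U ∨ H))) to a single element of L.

F ∨ V = V
K ∨ V = E
V ∨ E = E
N ∧ Y = Y
E ∧ Y = Y
E ∧ Y = Y
D ∧ V = F
U ∨ B = N
F ∨ N = N
F ∧ G = F
U ∨ H = H
F ∨ H = H
N ∧ H = N
Y ∧ N = Y

Y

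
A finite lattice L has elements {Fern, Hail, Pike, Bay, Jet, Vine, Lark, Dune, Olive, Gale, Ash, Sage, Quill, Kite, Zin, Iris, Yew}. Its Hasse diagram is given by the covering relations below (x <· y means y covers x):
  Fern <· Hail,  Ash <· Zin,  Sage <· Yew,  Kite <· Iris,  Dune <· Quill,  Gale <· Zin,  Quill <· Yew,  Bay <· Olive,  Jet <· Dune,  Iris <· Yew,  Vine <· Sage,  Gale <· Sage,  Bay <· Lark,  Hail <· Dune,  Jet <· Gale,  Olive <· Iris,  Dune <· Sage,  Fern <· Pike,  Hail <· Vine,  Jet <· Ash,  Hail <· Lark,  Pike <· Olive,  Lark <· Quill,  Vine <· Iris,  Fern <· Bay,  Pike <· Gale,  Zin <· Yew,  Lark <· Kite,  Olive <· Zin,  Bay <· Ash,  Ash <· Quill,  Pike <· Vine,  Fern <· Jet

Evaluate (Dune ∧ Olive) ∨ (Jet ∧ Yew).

Dune ∧ Olive = Fern
Jet ∧ Yew = Jet
Fern ∨ Jet = Jet

Jet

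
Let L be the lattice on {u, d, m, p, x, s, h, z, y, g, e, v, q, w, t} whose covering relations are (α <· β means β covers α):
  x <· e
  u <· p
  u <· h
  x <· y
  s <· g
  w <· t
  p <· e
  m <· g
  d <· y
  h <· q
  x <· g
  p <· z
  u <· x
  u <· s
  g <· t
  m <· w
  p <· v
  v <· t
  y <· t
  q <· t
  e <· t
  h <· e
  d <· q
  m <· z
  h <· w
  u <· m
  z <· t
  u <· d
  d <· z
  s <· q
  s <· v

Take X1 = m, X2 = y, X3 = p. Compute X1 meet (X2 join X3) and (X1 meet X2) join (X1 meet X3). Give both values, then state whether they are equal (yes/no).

m; u; no

X2 join X3 = t, so X1 meet (X2 join X3) = m meet t = m.
X1 meet X2 = u and X1 meet X3 = u, so (X1 meet X2) join (X1 meet X3) = u join u = u.
Equal: no.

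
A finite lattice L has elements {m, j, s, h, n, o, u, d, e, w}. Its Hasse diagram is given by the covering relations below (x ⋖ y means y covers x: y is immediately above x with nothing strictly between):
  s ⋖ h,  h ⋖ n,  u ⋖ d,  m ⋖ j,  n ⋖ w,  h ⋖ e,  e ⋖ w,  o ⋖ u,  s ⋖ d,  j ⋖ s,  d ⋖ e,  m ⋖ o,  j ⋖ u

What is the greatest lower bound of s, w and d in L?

Common lower bounds of {s, w, d}: j, m, s.
The greatest among these is s.

s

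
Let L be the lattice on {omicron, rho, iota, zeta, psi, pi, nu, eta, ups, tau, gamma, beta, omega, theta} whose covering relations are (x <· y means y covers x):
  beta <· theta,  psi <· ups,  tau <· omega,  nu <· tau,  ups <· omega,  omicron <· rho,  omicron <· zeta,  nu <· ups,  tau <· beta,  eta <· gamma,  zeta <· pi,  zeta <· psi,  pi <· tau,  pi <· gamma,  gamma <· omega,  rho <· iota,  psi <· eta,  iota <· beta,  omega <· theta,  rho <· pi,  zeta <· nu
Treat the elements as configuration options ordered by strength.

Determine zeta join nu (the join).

nu

Common upper bounds of {zeta, nu}: beta, nu, omega, tau, theta, ups.
The least among these is nu.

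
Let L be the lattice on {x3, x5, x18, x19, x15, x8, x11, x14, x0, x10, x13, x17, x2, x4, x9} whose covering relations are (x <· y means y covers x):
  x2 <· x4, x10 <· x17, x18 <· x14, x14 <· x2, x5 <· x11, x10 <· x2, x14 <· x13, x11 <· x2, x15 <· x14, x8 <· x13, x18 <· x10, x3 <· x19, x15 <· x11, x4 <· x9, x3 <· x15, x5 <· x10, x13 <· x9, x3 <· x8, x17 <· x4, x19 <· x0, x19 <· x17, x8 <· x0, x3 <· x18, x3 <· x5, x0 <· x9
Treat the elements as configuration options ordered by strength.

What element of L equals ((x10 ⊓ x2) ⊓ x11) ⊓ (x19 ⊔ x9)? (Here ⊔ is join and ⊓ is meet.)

x10 ∧ x2 = x10
x10 ∧ x11 = x5
x19 ∨ x9 = x9
x5 ∧ x9 = x5

x5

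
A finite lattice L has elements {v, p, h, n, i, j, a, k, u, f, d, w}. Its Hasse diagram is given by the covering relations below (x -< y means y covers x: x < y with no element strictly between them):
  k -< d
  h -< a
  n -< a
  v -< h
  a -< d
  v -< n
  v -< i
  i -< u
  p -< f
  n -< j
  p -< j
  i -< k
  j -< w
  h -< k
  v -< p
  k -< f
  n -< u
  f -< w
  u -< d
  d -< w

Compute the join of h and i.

k

Common upper bounds of {h, i}: d, f, k, w.
The least among these is k.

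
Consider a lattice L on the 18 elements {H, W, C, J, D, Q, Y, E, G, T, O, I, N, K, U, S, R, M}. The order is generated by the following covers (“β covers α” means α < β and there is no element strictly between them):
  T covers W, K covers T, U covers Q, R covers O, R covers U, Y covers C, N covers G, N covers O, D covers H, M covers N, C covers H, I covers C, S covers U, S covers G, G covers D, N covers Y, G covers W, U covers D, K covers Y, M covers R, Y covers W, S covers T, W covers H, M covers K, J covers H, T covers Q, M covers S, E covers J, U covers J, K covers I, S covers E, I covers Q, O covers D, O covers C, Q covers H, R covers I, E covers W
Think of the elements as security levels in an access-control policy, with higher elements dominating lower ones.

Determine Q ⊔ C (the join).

Common upper bounds of {Q, C}: I, K, M, R.
The least among these is I.

I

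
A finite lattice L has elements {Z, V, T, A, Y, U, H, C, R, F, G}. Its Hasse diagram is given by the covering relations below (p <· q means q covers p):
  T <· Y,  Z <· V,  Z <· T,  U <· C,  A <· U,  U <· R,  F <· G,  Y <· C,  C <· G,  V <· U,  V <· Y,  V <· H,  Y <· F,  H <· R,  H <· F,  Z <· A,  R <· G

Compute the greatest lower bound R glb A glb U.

A

Common lower bounds of {R, A, U}: A, Z.
The greatest among these is A.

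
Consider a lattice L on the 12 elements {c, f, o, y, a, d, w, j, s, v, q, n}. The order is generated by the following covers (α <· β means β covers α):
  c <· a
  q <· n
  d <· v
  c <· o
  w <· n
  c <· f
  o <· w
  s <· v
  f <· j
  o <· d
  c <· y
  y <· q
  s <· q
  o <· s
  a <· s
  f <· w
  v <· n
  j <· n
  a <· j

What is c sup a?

a

Common upper bounds of {c, a}: a, j, n, q, s, v.
The least among these is a.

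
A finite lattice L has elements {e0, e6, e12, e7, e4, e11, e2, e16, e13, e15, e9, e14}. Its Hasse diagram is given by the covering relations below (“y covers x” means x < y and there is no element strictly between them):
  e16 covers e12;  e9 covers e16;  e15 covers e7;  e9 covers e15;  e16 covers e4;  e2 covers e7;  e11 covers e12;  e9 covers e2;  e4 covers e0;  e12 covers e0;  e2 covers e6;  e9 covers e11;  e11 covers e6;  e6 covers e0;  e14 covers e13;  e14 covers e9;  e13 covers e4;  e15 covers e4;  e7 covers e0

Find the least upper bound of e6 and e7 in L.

Common upper bounds of {e6, e7}: e14, e2, e9.
The least among these is e2.

e2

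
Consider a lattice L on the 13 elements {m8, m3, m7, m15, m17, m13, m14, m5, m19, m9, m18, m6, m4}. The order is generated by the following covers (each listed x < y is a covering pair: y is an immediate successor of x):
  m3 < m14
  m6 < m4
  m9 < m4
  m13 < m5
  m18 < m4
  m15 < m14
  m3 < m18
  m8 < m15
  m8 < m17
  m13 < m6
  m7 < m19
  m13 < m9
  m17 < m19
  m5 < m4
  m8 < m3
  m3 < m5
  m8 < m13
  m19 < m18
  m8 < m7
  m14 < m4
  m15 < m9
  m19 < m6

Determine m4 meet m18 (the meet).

Common lower bounds of {m4, m18}: m17, m18, m19, m3, m7, m8.
The greatest among these is m18.

m18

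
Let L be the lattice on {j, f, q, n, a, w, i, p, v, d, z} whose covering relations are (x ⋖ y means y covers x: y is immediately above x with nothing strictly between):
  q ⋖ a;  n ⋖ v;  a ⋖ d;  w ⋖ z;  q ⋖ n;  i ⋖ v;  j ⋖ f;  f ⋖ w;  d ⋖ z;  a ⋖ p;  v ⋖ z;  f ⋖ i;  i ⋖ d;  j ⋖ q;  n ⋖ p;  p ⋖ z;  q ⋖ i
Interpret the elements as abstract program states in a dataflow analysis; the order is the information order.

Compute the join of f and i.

Common upper bounds of {f, i}: d, i, v, z.
The least among these is i.

i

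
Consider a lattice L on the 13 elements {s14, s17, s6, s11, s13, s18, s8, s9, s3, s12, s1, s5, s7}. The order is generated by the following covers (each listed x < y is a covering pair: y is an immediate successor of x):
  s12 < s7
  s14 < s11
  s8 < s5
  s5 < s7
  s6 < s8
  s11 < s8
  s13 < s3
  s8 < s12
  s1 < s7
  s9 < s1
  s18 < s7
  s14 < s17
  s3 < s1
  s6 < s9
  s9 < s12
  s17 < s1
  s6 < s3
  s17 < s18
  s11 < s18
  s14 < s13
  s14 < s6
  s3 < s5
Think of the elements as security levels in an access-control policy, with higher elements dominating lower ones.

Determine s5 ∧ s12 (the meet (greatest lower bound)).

Common lower bounds of {s5, s12}: s11, s14, s6, s8.
The greatest among these is s8.

s8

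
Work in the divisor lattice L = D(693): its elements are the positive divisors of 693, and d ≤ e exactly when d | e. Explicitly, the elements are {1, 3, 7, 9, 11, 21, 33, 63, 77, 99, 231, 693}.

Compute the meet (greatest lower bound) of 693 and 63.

Common lower bounds of {693, 63}: 1, 21, 3, 63, 7, 9.
The greatest among these is 63.

63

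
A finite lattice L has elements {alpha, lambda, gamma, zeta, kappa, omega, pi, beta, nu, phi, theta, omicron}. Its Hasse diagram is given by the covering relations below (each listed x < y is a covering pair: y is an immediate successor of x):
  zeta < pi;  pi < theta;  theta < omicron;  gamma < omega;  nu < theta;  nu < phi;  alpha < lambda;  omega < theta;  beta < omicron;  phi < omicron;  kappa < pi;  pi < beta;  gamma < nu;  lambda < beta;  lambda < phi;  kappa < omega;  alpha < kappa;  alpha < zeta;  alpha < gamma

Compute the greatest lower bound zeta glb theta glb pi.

zeta

Common lower bounds of {zeta, theta, pi}: alpha, zeta.
The greatest among these is zeta.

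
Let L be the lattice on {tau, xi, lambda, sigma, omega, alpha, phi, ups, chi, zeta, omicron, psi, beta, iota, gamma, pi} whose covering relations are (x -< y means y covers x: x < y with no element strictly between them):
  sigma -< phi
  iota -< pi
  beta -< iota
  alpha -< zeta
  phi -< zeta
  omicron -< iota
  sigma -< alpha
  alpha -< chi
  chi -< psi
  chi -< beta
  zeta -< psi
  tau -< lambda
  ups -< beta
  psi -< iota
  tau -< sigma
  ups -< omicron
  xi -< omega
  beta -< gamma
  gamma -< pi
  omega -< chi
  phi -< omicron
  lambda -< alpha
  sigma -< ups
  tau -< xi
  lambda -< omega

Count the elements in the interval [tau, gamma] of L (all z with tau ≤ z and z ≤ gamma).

The interval [tau, gamma] = {alpha, beta, chi, gamma, lambda, omega, sigma, tau, ups, xi}, which has 10 elements.

10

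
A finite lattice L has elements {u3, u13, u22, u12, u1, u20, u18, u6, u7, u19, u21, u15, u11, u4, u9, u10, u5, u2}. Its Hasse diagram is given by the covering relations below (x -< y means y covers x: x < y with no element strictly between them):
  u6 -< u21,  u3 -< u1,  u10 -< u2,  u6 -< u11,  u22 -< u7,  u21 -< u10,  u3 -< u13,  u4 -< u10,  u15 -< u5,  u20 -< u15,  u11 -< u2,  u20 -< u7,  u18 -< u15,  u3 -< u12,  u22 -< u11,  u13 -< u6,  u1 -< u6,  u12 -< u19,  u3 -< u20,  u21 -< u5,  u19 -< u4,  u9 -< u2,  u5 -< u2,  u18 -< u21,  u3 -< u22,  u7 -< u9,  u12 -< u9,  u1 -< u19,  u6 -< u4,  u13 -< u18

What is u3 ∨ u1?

Common upper bounds of {u3, u1}: u1, u10, u11, u19, u2, u21, u4, u5, u6.
The least among these is u1.

u1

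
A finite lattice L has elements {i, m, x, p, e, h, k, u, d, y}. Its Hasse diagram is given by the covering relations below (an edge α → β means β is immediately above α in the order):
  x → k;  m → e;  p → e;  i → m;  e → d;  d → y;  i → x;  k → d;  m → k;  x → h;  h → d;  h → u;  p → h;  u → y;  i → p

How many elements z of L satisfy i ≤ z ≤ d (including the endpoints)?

8

The interval [i, d] = {d, e, h, i, k, m, p, x}, which has 8 elements.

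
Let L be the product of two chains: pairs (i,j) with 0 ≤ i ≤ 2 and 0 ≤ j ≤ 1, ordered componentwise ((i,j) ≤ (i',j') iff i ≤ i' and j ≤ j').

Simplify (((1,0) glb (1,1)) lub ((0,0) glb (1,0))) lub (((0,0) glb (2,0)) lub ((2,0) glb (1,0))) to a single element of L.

(1,0)

(1,0) ∧ (1,1) = (1,0)
(0,0) ∧ (1,0) = (0,0)
(1,0) ∨ (0,0) = (1,0)
(0,0) ∧ (2,0) = (0,0)
(2,0) ∧ (1,0) = (1,0)
(0,0) ∨ (1,0) = (1,0)
(1,0) ∨ (1,0) = (1,0)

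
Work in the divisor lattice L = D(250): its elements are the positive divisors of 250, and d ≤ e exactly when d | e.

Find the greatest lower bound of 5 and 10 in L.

In the divisibility order, the meet is the greatest common divisor: gcd(5, 10) = 5.

5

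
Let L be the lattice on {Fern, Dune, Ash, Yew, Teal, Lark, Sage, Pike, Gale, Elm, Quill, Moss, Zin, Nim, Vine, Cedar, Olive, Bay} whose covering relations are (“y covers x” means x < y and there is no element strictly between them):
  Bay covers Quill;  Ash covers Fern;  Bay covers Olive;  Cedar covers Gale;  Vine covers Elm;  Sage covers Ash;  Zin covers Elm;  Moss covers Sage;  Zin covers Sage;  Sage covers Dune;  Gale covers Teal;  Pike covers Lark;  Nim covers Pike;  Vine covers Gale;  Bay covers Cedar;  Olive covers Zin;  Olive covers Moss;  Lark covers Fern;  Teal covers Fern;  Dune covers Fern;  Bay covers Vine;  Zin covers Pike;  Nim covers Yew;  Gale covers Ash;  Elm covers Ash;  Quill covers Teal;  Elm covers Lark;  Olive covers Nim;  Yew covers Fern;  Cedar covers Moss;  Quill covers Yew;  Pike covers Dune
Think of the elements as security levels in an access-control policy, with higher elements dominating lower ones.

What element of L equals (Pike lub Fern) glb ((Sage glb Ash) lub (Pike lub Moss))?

Pike ∨ Fern = Pike
Sage ∧ Ash = Ash
Pike ∨ Moss = Olive
Ash ∨ Olive = Olive
Pike ∧ Olive = Pike

Pike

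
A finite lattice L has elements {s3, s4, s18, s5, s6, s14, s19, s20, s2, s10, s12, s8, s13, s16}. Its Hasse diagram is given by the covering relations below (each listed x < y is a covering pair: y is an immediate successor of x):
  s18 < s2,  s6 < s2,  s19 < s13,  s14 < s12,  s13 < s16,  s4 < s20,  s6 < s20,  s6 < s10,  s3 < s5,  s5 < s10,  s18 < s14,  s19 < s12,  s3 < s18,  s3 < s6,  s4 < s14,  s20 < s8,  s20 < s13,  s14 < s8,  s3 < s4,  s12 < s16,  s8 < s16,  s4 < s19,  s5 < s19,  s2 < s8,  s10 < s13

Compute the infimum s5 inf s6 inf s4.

s3

Common lower bounds of {s5, s6, s4}: s3.
The greatest among these is s3.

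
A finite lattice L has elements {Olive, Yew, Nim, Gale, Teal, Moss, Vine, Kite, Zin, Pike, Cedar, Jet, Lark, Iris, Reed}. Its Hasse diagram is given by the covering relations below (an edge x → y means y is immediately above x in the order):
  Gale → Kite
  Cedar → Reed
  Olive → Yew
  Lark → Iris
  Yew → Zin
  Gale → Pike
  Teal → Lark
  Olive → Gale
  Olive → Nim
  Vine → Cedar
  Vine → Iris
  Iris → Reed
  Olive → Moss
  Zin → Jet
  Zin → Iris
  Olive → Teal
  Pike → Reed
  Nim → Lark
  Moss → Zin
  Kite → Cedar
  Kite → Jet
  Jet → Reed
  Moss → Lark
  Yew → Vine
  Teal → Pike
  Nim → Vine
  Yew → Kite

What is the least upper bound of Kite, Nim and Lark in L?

Reed

Common upper bounds of {Kite, Nim, Lark}: Reed.
The least among these is Reed.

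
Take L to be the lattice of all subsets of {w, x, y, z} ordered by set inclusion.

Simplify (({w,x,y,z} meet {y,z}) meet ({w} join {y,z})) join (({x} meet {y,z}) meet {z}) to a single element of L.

{w,x,y,z} ∧ {y,z} = {y,z}
{w} ∨ {y,z} = {w,y,z}
{y,z} ∧ {w,y,z} = {y,z}
{x} ∧ {y,z} = {}
{} ∧ {z} = {}
{y,z} ∨ {} = {y,z}

{y,z}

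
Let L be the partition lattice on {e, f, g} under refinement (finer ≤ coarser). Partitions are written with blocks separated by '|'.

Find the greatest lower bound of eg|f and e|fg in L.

The meet (common refinement) of eg|f and e|fg intersects blocks pairwise, giving e|f|g.

e|f|g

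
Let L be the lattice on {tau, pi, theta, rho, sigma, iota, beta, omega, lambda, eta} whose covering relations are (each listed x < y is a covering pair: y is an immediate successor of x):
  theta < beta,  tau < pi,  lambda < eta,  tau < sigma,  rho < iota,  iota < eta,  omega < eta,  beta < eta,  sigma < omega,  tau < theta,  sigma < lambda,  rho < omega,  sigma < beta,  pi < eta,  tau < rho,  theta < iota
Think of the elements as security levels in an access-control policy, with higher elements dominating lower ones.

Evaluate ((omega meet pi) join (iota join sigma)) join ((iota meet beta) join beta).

eta

omega ∧ pi = tau
iota ∨ sigma = eta
tau ∨ eta = eta
iota ∧ beta = theta
theta ∨ beta = beta
eta ∨ beta = eta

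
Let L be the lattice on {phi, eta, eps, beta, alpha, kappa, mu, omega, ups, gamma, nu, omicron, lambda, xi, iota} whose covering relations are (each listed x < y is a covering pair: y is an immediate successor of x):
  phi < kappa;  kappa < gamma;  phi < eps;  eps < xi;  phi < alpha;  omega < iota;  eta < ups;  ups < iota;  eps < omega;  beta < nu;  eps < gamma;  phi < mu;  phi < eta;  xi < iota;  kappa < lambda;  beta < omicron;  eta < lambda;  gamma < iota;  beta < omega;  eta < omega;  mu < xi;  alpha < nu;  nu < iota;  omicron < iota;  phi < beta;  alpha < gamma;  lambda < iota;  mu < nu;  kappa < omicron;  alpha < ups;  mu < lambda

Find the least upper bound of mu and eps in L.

Common upper bounds of {mu, eps}: iota, xi.
The least among these is xi.

xi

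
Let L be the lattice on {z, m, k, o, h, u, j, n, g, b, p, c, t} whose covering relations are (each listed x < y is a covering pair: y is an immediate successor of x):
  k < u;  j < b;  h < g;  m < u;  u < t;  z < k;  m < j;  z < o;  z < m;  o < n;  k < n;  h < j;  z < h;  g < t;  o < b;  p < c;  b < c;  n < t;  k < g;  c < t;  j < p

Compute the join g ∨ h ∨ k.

Common upper bounds of {g, h, k}: g, t.
The least among these is g.

g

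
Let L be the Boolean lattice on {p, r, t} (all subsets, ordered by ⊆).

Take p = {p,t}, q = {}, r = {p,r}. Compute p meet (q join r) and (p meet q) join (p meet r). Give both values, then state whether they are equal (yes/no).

{p}; {p}; yes

q join r = {p,r}, so p meet (q join r) = {p,t} meet {p,r} = {p}.
p meet q = {} and p meet r = {p}, so (p meet q) join (p meet r) = {} join {p} = {p}.
Equal: yes.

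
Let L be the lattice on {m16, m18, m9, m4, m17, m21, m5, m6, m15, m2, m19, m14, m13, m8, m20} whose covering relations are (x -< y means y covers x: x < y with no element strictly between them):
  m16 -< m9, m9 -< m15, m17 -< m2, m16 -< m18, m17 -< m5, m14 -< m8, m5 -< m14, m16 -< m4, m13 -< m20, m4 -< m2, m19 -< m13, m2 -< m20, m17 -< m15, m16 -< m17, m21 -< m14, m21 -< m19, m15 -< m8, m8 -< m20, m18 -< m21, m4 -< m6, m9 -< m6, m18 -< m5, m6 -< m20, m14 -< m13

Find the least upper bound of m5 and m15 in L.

m8

Common upper bounds of {m5, m15}: m20, m8.
The least among these is m8.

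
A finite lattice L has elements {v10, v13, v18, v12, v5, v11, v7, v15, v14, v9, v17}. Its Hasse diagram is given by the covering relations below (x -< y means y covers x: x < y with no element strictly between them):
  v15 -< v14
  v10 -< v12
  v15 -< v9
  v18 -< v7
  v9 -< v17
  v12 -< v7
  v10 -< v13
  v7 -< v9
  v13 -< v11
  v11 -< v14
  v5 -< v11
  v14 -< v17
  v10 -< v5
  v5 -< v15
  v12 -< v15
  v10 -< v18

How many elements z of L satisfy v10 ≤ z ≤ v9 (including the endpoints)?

The interval [v10, v9] = {v10, v12, v15, v18, v5, v7, v9}, which has 7 elements.

7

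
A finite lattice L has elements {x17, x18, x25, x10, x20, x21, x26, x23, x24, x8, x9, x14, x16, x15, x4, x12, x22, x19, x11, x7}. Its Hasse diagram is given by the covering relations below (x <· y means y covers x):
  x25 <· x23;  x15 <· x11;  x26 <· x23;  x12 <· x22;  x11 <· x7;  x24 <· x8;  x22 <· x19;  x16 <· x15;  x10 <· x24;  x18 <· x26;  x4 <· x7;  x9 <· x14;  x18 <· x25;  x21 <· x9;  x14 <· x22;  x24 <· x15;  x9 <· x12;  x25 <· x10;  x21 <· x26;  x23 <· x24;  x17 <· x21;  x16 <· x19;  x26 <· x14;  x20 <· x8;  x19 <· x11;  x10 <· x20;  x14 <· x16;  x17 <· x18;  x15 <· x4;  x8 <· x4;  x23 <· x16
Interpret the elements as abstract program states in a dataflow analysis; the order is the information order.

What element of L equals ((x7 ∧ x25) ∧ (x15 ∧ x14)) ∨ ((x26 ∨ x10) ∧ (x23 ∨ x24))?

x24

x7 ∧ x25 = x25
x15 ∧ x14 = x14
x25 ∧ x14 = x18
x26 ∨ x10 = x24
x23 ∨ x24 = x24
x24 ∧ x24 = x24
x18 ∨ x24 = x24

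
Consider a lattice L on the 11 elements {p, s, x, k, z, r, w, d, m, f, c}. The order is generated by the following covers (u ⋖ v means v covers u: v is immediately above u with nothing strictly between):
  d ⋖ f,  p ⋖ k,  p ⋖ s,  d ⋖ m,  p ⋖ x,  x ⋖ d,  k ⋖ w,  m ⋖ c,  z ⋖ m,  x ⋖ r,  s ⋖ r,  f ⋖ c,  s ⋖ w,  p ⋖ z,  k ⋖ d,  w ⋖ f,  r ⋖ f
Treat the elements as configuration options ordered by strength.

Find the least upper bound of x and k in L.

Common upper bounds of {x, k}: c, d, f, m.
The least among these is d.

d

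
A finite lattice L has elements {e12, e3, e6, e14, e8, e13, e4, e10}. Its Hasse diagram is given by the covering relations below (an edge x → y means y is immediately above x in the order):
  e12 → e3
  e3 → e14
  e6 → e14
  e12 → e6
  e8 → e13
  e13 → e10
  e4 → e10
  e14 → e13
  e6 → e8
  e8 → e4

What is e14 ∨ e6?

e14

Common upper bounds of {e14, e6}: e10, e13, e14.
The least among these is e14.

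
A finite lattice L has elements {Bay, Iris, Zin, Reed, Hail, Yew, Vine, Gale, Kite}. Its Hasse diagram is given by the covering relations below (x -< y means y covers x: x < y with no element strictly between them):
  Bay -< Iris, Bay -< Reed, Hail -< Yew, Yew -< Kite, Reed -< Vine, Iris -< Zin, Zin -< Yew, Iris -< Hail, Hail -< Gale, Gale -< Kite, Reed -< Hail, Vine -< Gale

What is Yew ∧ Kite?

Yew

Common lower bounds of {Yew, Kite}: Bay, Hail, Iris, Reed, Yew, Zin.
The greatest among these is Yew.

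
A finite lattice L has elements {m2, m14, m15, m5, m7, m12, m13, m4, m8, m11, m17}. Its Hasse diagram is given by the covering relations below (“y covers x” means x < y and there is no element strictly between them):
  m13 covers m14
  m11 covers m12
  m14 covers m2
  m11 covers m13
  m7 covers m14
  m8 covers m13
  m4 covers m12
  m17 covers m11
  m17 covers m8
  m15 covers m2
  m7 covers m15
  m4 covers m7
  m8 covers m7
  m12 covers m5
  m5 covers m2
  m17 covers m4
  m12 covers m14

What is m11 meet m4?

Common lower bounds of {m11, m4}: m12, m14, m2, m5.
The greatest among these is m12.

m12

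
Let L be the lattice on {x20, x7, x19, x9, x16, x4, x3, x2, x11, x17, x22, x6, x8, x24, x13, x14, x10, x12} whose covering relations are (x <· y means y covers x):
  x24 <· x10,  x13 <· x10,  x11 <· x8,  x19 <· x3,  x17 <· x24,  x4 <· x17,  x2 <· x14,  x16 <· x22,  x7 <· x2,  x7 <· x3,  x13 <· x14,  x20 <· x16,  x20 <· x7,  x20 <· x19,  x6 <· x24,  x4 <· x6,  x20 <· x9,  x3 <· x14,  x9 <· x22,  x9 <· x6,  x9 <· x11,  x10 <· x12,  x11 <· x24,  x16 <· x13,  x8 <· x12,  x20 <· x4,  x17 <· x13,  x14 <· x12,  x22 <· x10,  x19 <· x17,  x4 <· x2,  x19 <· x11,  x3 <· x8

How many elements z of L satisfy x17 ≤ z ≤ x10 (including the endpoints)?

4

The interval [x17, x10] = {x10, x13, x17, x24}, which has 4 elements.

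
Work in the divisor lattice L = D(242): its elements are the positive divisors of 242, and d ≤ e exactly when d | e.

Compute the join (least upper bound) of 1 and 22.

22

In the divisibility order, the join is the least common multiple: lcm(1, 22) = 22.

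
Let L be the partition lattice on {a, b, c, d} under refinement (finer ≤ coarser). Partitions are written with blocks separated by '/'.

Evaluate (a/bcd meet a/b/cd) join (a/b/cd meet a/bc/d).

a/b/cd

a/bcd ∧ a/b/cd = a/b/cd
a/b/cd ∧ a/bc/d = a/b/c/d
a/b/cd ∨ a/b/c/d = a/b/cd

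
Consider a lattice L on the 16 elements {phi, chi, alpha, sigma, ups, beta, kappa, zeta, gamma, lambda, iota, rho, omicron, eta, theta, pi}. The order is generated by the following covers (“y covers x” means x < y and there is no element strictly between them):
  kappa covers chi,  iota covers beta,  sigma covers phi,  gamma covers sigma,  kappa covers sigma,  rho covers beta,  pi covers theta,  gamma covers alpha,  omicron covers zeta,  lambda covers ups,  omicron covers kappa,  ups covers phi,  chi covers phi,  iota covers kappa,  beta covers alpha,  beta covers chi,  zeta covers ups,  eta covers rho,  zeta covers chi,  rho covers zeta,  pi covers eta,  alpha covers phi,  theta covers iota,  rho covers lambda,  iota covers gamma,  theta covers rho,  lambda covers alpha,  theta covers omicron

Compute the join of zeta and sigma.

omicron

Common upper bounds of {zeta, sigma}: omicron, pi, theta.
The least among these is omicron.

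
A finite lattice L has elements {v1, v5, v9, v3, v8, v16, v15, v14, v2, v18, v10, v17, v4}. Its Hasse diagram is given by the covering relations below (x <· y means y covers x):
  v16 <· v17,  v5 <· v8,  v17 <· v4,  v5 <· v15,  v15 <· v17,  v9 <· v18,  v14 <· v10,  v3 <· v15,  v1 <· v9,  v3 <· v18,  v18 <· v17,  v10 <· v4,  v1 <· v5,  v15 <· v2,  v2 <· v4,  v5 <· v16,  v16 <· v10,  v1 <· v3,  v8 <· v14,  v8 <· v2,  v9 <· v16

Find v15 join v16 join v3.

v17

Common upper bounds of {v15, v16, v3}: v17, v4.
The least among these is v17.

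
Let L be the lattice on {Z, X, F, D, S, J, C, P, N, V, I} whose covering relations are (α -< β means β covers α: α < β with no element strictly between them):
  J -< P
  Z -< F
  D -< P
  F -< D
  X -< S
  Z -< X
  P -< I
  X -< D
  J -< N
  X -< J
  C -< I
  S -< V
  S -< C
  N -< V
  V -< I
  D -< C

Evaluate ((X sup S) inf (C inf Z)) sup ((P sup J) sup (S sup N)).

I

X ∨ S = S
C ∧ Z = Z
S ∧ Z = Z
P ∨ J = P
S ∨ N = V
P ∨ V = I
Z ∨ I = I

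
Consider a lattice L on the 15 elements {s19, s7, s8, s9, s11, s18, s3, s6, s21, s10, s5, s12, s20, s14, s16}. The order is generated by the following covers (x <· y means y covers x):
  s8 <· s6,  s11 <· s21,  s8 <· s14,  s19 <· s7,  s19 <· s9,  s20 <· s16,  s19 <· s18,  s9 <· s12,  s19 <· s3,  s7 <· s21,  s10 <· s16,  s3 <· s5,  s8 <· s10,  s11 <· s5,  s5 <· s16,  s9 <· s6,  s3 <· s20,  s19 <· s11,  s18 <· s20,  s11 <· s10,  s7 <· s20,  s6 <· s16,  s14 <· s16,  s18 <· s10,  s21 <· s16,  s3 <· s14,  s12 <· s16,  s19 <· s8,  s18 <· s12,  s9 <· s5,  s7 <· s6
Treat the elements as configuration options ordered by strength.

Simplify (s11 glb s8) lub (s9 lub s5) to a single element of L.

s11 ∧ s8 = s19
s9 ∨ s5 = s5
s19 ∨ s5 = s5

s5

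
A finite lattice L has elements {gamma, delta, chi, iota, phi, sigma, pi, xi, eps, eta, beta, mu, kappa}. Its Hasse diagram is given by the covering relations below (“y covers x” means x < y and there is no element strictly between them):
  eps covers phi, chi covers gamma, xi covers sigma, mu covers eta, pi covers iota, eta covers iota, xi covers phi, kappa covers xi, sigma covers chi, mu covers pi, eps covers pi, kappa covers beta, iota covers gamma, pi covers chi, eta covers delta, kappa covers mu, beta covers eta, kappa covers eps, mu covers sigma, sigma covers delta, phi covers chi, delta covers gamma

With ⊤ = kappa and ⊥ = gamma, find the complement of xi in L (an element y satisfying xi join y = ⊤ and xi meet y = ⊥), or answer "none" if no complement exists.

Need y with xi ∨ y = kappa and xi ∧ y = gamma.
Checking each element gives: iota.

iota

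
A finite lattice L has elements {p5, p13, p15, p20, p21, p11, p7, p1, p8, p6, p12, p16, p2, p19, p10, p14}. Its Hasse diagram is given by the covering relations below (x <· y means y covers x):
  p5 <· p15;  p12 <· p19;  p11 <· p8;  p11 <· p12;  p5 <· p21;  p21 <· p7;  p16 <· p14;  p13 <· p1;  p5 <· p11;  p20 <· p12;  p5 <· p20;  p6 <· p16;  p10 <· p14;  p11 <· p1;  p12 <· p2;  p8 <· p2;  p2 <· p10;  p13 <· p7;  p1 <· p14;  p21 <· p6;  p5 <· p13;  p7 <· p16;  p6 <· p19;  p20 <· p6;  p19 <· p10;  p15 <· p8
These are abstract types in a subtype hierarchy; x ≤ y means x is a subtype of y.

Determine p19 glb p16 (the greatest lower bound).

p6

Common lower bounds of {p19, p16}: p20, p21, p5, p6.
The greatest among these is p6.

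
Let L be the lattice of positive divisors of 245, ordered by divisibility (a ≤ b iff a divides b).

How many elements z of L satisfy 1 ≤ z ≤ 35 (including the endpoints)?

4

The interval [1, 35] = {1, 35, 5, 7}, which has 4 elements.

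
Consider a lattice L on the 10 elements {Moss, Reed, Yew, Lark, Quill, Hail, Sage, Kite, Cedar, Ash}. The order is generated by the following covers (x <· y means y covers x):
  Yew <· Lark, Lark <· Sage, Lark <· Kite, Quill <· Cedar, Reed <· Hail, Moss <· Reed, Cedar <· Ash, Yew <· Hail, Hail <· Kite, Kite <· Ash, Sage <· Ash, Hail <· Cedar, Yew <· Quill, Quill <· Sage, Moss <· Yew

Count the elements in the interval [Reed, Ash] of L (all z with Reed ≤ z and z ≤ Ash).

The interval [Reed, Ash] = {Ash, Cedar, Hail, Kite, Reed}, which has 5 elements.

5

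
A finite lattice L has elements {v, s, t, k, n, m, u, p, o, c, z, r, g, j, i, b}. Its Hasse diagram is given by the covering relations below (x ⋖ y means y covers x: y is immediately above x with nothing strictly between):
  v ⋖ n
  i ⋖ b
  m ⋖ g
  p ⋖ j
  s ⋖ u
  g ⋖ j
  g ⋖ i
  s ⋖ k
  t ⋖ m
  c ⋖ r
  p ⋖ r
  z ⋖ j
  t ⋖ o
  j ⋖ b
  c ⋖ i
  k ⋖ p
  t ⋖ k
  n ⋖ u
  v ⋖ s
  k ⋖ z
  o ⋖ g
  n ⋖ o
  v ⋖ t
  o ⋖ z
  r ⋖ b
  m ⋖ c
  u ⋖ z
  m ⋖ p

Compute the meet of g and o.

o

Common lower bounds of {g, o}: n, o, t, v.
The greatest among these is o.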